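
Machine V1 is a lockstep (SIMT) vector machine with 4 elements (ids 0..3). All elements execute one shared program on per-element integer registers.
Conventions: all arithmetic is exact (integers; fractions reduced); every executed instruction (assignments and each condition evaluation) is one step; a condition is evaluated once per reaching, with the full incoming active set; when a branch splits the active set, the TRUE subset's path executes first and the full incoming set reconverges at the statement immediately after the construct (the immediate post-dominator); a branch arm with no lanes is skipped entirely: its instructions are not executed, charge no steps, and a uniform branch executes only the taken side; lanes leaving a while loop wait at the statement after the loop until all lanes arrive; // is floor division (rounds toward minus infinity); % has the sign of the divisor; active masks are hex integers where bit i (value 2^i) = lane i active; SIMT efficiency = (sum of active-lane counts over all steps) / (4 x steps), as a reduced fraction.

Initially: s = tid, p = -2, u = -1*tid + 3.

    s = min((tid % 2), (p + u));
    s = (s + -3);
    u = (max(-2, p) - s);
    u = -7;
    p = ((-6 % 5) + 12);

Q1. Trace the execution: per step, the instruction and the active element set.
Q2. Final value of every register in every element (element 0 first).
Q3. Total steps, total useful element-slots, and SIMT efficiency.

step 0: s <- min((tid % 2), (p + u)) 0xf
step 1: s <- (s + -3)                0xf
step 2: u <- (max(-2, p) - s)        0xf
step 3: u <- -7                      0xf
step 4: p <- ((-6 % 5) + 12)         0xf

Answer: 5 steps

s: -3,-3,-4,-5
p: 16,16,16,16
u: -7,-7,-7,-7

steps = 5; useful = 20; efficiency = 20/20 = 1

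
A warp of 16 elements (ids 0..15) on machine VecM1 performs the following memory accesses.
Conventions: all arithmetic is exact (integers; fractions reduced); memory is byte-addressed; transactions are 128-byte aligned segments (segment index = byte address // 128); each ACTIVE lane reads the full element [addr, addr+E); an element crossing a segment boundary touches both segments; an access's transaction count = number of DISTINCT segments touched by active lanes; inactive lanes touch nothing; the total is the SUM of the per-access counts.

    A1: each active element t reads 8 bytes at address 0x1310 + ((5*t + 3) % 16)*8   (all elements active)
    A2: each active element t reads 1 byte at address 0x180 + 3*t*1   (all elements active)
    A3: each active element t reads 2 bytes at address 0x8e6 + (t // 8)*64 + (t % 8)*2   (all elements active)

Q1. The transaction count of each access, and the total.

A1: 2 transactions
A2: 1 transaction
A3: 2 transactions

Answer: 2,1,2; total 5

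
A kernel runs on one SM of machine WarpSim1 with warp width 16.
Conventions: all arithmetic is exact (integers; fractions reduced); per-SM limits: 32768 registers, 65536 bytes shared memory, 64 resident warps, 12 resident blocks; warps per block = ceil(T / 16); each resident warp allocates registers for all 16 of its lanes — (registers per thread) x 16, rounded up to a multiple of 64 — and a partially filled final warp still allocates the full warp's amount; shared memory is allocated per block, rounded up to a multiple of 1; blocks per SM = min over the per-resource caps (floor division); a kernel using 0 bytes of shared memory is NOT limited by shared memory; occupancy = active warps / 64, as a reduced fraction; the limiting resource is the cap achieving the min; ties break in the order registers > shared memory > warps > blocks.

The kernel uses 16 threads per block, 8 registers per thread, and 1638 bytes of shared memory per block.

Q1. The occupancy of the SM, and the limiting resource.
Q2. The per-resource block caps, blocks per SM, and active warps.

Answer: occupancy 3/16, limited by blocks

registers: 256 blocks
shared memory: 40 blocks
warps: 64 blocks
blocks: 12 blocks

Answer: 12 blocks, 12 active warps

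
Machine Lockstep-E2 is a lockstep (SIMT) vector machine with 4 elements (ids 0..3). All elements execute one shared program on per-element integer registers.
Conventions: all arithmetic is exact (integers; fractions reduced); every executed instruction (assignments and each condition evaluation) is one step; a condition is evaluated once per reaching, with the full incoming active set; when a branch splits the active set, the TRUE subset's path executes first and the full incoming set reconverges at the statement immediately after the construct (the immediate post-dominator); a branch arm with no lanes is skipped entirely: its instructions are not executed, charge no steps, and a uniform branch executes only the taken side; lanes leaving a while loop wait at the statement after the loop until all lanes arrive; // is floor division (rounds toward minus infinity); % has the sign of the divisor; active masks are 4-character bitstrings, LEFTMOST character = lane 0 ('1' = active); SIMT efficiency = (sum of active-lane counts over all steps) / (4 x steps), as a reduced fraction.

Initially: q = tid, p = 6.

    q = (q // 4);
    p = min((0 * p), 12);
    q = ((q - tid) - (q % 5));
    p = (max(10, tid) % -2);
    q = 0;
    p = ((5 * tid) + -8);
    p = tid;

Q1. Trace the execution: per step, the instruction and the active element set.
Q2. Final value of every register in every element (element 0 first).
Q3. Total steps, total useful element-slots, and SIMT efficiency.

step 0: q <- (q // 4)                1111
step 1: p <- min((0 * p), 12)        1111
step 2: q <- ((q - tid) - (q % 5))   1111
step 3: p <- (max(10, tid) % -2)     1111
step 4: q <- 0                       1111
step 5: p <- ((5 * tid) + -8)        1111
step 6: p <- tid                     1111

Answer: 7 steps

q: 0,0,0,0
p: 0,1,2,3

steps = 7; useful = 28; efficiency = 28/28 = 1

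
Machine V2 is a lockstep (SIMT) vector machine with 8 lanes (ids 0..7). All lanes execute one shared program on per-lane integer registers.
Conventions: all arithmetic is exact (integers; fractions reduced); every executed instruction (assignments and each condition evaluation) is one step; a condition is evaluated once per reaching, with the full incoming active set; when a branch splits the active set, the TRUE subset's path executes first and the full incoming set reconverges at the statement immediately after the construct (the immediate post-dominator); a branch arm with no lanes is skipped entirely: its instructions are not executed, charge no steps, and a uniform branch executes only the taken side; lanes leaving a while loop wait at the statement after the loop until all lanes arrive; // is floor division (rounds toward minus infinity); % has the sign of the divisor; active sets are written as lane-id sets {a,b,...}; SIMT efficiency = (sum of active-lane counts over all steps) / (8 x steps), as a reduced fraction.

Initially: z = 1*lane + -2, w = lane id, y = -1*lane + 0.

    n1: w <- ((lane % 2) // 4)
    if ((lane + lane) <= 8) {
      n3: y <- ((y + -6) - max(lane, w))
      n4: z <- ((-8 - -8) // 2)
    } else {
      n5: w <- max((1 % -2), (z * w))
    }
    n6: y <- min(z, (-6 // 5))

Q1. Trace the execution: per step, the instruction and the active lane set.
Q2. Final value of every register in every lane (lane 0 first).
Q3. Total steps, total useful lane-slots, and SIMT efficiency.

step 0: w <- ((lane % 2) // 4)       {0,1,2,3,4,5,6,7}
step 1: eval ((lane + lane) <= 8)    {0,1,2,3,4,5,6,7}
step 2: y <- ((y + -6) - max(lane, w)) {0,1,2,3,4}
step 3: z <- ((-8 - -8) // 2)        {0,1,2,3,4}
step 4: w <- max((1 % -2), (z * w))  {5,6,7}
step 5: y <- min(z, (-6 // 5))       {0,1,2,3,4,5,6,7}

Answer: 6 steps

z: 0,0,0,0,0,3,4,5
w: 0,0,0,0,0,0,0,0
y: -2,-2,-2,-2,-2,-2,-2,-2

steps = 6; useful = 37; efficiency = 37/48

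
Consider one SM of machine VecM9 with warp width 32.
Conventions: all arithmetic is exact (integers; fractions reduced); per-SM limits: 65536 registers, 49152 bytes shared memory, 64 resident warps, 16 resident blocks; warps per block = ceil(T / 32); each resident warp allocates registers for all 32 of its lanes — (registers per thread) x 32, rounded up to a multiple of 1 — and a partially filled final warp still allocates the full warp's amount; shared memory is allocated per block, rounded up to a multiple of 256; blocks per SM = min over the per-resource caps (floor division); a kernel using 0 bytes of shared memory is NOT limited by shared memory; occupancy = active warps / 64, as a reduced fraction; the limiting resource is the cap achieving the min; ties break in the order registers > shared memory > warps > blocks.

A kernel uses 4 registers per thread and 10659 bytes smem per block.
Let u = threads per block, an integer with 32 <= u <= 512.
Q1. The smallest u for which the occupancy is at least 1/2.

Answer: u = 225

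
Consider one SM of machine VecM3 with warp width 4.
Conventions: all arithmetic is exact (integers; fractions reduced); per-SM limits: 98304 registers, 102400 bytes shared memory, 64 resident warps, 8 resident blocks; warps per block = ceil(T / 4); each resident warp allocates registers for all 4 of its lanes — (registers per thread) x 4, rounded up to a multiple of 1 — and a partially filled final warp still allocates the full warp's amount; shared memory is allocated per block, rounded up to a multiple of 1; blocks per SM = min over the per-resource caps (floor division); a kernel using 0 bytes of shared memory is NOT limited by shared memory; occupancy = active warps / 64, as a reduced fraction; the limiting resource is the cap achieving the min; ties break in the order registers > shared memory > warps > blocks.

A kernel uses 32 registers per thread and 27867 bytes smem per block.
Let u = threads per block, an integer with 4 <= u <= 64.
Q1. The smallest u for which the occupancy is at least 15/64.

Answer: u = 17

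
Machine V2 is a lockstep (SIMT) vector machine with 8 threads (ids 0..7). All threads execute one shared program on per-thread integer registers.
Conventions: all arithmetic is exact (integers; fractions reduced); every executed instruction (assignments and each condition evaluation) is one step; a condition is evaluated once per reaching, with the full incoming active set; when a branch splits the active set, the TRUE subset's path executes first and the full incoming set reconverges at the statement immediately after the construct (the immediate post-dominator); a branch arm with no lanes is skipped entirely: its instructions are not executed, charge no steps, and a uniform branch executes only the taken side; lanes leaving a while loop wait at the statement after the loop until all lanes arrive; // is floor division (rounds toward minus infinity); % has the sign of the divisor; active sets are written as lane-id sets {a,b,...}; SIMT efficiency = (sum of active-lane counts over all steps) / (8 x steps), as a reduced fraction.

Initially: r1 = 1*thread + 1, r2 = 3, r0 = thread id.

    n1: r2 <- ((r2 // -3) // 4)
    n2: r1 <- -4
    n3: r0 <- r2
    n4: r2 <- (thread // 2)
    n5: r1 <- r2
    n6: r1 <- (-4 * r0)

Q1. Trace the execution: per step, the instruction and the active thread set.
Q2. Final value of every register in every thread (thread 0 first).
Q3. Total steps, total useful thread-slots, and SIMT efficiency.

step 0: r2 <- ((r2 // -3) // 4)      {0,1,2,3,4,5,6,7}
step 1: r1 <- -4                     {0,1,2,3,4,5,6,7}
step 2: r0 <- r2                     {0,1,2,3,4,5,6,7}
step 3: r2 <- (thread // 2)          {0,1,2,3,4,5,6,7}
step 4: r1 <- r2                     {0,1,2,3,4,5,6,7}
step 5: r1 <- (-4 * r0)              {0,1,2,3,4,5,6,7}

Answer: 6 steps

r1: 4,4,4,4,4,4,4,4
r2: 0,0,1,1,2,2,3,3
r0: -1,-1,-1,-1,-1,-1,-1,-1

steps = 6; useful = 48; efficiency = 48/48 = 1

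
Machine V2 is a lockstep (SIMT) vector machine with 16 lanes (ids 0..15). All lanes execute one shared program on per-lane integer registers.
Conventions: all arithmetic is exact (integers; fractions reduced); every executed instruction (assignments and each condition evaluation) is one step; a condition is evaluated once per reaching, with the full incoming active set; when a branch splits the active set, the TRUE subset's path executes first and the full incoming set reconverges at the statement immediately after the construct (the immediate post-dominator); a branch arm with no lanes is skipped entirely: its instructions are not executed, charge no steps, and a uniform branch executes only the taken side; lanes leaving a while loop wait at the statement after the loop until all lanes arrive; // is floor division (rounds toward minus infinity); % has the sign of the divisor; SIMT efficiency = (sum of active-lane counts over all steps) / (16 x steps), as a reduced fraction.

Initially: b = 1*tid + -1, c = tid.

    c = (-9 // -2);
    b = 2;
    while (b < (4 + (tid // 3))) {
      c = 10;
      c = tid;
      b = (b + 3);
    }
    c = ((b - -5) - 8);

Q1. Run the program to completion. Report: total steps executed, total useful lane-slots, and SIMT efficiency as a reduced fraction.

Answer: 16 steps, 172 useful, 43/64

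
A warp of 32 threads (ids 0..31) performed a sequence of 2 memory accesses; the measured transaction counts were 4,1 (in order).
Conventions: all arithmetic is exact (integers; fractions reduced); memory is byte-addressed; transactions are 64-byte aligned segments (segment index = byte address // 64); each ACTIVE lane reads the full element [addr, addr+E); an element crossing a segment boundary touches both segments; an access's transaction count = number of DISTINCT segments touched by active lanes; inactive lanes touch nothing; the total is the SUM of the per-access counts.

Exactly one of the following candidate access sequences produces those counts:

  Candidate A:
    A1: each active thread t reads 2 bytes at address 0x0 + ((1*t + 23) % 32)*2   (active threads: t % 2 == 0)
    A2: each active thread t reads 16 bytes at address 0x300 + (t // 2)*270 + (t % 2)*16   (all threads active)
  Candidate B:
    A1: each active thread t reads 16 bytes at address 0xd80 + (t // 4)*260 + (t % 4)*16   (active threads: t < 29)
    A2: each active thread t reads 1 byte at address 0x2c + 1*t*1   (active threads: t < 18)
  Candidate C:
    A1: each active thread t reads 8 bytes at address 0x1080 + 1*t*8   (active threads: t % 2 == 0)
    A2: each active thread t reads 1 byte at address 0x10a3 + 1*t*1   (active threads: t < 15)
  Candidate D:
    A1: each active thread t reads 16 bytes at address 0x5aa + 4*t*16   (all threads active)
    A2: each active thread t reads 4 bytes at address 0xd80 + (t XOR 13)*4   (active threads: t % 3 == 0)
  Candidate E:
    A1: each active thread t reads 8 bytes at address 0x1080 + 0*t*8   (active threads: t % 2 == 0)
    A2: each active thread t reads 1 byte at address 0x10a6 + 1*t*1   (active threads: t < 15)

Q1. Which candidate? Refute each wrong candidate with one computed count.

A: A1 gives 1 transaction, not 4
B: A1 gives 14 transactions, not 4
D: A1 gives 32 transactions, not 4
E: A1 gives 1 transaction, not 4
C: all counts match (4,1)

Answer: C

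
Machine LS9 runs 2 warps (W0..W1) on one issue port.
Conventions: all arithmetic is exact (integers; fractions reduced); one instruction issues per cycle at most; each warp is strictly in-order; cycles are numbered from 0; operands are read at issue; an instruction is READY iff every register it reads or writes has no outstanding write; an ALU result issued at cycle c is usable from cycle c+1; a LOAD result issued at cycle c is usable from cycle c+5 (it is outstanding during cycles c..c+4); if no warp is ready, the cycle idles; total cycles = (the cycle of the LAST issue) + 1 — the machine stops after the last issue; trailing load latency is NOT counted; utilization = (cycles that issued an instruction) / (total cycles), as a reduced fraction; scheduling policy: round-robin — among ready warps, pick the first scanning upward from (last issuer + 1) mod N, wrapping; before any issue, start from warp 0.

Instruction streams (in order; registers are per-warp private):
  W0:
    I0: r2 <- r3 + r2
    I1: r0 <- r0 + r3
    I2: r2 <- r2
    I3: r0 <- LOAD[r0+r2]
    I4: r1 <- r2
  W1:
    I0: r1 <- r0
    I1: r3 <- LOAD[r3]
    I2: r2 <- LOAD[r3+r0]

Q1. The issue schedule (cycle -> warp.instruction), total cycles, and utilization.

cycle 0: W0.I0
cycle 1: W1.I0
cycle 2: W0.I1
cycle 3: W1.I1
cycle 4: W0.I2
cycle 5: W0.I3
cycle 6: W0.I4
cycle 7: idle
cycle 8: W1.I2

Answer: 9 cycles, utilization 8/9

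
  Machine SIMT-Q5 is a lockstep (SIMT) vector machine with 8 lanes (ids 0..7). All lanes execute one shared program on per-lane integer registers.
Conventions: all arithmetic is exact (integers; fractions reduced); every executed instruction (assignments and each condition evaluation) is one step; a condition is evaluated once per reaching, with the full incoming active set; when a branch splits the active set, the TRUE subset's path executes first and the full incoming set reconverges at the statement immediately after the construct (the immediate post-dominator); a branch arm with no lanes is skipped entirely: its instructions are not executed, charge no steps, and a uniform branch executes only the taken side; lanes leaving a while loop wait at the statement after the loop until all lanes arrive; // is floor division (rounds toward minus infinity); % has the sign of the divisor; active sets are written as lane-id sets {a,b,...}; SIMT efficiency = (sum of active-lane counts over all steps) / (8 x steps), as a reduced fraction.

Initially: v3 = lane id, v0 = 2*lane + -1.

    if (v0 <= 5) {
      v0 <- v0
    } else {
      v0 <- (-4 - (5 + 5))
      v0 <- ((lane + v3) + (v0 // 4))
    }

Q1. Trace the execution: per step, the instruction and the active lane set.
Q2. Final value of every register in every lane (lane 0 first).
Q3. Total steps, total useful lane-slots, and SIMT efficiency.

step 0: eval (v0 <= 5)               {0,1,2,3,4,5,6,7}
step 1: v0 <- v0                     {0,1,2,3}
step 2: v0 <- (-4 - (5 + 5))         {4,5,6,7}
step 3: v0 <- ((lane + v3) + (v0 // 4)) {4,5,6,7}

Answer: 4 steps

v3: 0,1,2,3,4,5,6,7
v0: -1,1,3,5,4,6,8,10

steps = 4; useful = 20; efficiency = 20/32 = 5/8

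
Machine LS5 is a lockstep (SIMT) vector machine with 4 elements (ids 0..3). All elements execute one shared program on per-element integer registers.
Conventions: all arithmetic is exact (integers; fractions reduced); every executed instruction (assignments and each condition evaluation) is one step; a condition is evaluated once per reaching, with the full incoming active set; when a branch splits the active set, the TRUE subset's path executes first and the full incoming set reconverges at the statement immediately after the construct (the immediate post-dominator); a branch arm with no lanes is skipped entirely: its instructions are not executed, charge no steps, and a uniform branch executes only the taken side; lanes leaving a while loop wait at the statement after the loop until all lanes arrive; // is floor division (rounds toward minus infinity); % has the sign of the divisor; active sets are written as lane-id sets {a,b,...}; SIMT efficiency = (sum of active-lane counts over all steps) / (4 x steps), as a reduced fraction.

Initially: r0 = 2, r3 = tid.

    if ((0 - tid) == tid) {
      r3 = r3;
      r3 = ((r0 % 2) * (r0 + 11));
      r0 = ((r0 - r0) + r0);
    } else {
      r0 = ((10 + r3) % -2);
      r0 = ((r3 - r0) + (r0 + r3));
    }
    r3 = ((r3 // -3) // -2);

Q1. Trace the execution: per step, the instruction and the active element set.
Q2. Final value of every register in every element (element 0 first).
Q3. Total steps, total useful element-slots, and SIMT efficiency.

step 0: eval ((0 - tid) == tid)      {0,1,2,3}
step 1: r3 <- r3                     {0}
step 2: r3 <- ((r0 % 2) * (r0 + 11)) {0}
step 3: r0 <- ((r0 - r0) + r0)       {0}
step 4: r0 <- ((10 + r3) % -2)       {1,2,3}
step 5: r0 <- ((r3 - r0) + (r0 + r3)) {1,2,3}
step 6: r3 <- ((r3 // -3) // -2)     {0,1,2,3}

Answer: 7 steps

r0: 2,2,4,6
r3: 0,0,0,0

steps = 7; useful = 17; efficiency = 17/28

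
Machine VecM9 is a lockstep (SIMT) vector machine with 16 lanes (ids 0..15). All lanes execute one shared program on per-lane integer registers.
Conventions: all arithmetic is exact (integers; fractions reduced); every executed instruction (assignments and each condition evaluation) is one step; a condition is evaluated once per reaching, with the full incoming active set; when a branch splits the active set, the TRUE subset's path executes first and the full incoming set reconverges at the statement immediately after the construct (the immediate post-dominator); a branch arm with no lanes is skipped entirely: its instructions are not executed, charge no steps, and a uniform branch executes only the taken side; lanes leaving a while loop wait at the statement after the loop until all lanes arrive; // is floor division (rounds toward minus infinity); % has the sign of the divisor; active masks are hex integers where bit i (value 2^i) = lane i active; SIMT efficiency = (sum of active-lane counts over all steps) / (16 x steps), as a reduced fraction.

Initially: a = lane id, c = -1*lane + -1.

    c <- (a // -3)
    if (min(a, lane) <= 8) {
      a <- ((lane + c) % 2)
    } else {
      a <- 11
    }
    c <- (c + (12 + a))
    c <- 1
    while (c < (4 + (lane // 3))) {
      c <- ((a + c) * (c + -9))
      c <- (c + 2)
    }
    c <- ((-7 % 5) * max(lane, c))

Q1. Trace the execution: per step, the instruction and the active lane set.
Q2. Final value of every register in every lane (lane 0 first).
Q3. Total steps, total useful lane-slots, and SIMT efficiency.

step 0: c <- (a // -3)               0xffff
step 1: eval (min(a, lane) <= 8)     0xffff
step 2: a <- ((lane + c) % 2)        0x01ff
step 3: a <- 11                      0xfe00
step 4: c <- (c + (12 + a))          0xffff
step 5: c <- 1                       0xffff
step 6: eval (c < (4 + (lane // 3))) 0xffff
step 7: c <- ((a + c) * (c + -9))    0xffff
step 8: c <- (c + 2)                 0xffff
step 9: eval (c < (4 + (lane // 3))) 0xffff
step 10: c <- ((a + c) * (c + -9))    0xffff
step 11: c <- (c + 2)                 0xffff
step 12: eval (c < (4 + (lane // 3))) 0xffff
step 13: c <- ((-7 % 5) * max(lane, c)) 0xffff

Answer: 14 steps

a: 0,0,1,0,0,1,0,0,1,11,11,11,11,11,11,11
c: 276,276,903,276,276,903,276,276,903,25653,25653,25653,25653,25653,25653,25653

steps = 14; useful = 208; efficiency = 208/224 = 13/14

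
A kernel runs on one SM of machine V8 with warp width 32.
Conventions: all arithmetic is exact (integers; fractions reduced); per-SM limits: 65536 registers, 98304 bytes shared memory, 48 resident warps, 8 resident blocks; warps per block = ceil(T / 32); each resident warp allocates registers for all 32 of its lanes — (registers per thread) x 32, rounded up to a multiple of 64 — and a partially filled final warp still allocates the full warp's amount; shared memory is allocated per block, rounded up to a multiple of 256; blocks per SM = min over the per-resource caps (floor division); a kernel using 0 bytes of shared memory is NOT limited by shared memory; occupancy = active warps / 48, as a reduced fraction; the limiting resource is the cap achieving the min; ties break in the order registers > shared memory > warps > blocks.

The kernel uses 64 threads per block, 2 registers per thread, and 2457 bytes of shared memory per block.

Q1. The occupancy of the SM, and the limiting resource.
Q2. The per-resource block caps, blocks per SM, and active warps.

Answer: occupancy 1/3, limited by blocks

registers: 512 blocks
shared memory: 38 blocks
warps: 24 blocks
blocks: 8 blocks

Answer: 8 blocks, 16 active warps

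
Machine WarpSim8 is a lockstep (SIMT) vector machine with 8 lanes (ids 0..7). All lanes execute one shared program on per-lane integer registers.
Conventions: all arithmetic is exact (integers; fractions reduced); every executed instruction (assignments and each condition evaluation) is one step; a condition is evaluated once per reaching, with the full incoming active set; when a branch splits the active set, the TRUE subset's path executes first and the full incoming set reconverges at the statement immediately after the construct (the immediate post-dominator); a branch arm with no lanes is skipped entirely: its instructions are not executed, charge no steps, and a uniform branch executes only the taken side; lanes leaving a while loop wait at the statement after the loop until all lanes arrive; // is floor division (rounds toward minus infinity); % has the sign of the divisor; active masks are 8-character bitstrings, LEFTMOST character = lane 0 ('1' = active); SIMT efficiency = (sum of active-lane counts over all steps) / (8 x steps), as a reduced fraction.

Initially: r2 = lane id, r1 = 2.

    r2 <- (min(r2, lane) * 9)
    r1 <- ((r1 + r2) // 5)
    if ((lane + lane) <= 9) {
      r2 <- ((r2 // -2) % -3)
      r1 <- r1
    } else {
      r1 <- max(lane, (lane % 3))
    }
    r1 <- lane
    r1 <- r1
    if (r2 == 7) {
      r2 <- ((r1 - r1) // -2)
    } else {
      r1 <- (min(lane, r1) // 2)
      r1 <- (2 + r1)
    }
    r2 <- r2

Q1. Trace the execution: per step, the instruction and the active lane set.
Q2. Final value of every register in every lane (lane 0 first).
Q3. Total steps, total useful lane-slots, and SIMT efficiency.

step 0: r2 <- (min(r2, lane) * 9)    11111111
step 1: r1 <- ((r1 + r2) // 5)       11111111
step 2: eval ((lane + lane) <= 9)    11111111
step 3: r2 <- ((r2 // -2) % -3)      11111000
step 4: r1 <- r1                     11111000
step 5: r1 <- max(lane, (lane % 3))  00000111
step 6: r1 <- lane                   11111111
step 7: r1 <- r1                     11111111
step 8: eval (r2 == 7)               11111111
step 9: r1 <- (min(lane, r1) // 2)   11111111
step 10: r1 <- (2 + r1)               11111111
step 11: r2 <- r2                     11111111

Answer: 12 steps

r2: 0,-2,0,-2,0,45,54,63
r1: 2,2,3,3,4,4,5,5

steps = 12; useful = 85; efficiency = 85/96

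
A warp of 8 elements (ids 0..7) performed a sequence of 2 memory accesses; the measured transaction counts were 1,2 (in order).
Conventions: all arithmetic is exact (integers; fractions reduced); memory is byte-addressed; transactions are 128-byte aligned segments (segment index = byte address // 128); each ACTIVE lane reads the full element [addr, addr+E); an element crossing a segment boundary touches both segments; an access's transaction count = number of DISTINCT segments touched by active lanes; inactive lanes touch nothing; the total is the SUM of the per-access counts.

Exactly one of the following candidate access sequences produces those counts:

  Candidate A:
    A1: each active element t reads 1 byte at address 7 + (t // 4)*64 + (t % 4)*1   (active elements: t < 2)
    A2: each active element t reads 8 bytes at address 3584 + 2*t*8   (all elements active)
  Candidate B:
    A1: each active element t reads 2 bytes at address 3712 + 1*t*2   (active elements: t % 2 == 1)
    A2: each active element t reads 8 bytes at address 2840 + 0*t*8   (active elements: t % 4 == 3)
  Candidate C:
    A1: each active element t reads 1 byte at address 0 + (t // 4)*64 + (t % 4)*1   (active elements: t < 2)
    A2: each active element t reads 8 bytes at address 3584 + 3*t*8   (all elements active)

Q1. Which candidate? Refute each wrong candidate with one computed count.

A: A2 gives 1 transaction, not 2
B: A2 gives 1 transaction, not 2
C: all counts match (1,2)

Answer: C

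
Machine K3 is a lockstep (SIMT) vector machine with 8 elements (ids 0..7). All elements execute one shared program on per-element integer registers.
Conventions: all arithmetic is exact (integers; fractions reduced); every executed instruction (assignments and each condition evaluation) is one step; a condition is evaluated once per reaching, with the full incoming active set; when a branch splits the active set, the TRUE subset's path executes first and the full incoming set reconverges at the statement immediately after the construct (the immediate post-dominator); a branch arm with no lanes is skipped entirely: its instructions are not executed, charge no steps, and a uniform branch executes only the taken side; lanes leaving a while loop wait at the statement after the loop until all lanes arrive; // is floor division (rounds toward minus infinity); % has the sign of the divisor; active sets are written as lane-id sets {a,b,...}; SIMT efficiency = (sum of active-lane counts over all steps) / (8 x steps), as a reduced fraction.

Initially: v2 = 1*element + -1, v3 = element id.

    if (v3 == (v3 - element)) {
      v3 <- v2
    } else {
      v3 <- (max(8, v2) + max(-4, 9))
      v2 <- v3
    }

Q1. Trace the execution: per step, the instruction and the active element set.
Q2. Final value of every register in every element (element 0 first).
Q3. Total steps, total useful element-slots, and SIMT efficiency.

step 0: eval (v3 == (v3 - element))  {0,1,2,3,4,5,6,7}
step 1: v3 <- v2                     {0}
step 2: v3 <- (max(8, v2) + max(-4, 9)) {1,2,3,4,5,6,7}
step 3: v2 <- v3                     {1,2,3,4,5,6,7}

Answer: 4 steps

v2: -1,17,17,17,17,17,17,17
v3: -1,17,17,17,17,17,17,17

steps = 4; useful = 23; efficiency = 23/32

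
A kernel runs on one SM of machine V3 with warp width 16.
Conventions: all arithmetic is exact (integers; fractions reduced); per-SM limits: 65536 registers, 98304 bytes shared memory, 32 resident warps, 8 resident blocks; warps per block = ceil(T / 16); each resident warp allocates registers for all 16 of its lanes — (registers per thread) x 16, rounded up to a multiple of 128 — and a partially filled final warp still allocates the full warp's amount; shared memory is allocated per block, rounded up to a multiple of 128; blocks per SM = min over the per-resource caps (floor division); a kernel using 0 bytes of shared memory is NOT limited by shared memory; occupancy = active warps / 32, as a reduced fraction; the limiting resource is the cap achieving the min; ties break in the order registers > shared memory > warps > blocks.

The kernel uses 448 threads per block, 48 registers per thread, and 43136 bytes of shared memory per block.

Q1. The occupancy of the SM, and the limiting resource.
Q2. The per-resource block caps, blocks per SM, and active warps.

Answer: occupancy 7/8, limited by warps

registers: 3 blocks
shared memory: 2 blocks
warps: 1 block
blocks: 8 blocks

Answer: 1 block, 28 active warps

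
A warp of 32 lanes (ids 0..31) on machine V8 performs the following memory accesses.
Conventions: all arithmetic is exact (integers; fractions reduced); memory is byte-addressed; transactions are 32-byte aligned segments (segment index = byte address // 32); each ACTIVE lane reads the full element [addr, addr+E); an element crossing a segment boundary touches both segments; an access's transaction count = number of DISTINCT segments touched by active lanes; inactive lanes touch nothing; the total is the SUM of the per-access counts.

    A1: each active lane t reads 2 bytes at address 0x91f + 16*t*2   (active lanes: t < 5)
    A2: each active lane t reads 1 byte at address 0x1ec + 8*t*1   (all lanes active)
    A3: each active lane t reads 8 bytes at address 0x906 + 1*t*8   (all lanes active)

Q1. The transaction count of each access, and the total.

A1: 6 transactions
A2: 9 transactions
A3: 9 transactions

Answer: 6,9,9; total 24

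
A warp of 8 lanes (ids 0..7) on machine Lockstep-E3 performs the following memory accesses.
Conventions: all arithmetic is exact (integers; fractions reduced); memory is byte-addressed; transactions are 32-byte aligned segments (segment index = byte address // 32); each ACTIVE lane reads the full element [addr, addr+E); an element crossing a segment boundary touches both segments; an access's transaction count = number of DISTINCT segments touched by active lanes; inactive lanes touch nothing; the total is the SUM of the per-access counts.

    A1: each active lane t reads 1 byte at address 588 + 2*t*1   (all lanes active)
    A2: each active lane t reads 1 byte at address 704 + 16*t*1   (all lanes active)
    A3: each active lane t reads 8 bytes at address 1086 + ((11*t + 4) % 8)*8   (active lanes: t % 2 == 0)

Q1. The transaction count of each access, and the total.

A1: 1 transaction
A2: 4 transactions
A3: 3 transactions

Answer: 1,4,3; total 8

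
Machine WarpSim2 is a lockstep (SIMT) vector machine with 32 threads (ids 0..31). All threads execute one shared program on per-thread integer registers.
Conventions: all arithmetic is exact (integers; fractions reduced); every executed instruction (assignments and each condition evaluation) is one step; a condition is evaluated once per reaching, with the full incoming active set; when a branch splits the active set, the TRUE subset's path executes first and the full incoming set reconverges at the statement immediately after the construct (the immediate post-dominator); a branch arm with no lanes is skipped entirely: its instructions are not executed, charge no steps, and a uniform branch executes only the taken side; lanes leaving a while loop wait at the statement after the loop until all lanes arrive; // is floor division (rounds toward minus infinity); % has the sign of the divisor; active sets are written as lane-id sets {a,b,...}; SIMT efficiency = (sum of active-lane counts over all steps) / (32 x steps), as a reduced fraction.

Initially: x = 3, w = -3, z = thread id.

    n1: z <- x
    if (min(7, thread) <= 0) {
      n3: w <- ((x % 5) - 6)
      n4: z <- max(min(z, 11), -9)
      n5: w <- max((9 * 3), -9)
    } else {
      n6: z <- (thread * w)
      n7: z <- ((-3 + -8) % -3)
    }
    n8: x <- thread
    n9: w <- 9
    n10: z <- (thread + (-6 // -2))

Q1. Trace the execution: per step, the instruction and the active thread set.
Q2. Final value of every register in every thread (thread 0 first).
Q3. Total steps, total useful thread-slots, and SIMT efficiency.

step 0: z <- x                       {0,1,2,3,4,5,6,7,8,9,10,11,12,13,14,15,16,17,18,19,20,21,22,23,24,25,26,27,28,29,30,31}
step 1: eval (min(7, thread) <= 0)   {0,1,2,3,4,5,6,7,8,9,10,11,12,13,14,15,16,17,18,19,20,21,22,23,24,25,26,27,28,29,30,31}
step 2: w <- ((x % 5) - 6)           {0}
step 3: z <- max(min(z, 11), -9)     {0}
step 4: w <- max((9 * 3), -9)        {0}
step 5: z <- (thread * w)            {1,2,3,4,5,6,7,8,9,10,11,12,13,14,15,16,17,18,19,20,21,22,23,24,25,26,27,28,29,30,31}
step 6: z <- ((-3 + -8) % -3)        {1,2,3,4,5,6,7,8,9,10,11,12,13,14,15,16,17,18,19,20,21,22,23,24,25,26,27,28,29,30,31}
step 7: x <- thread                  {0,1,2,3,4,5,6,7,8,9,10,11,12,13,14,15,16,17,18,19,20,21,22,23,24,25,26,27,28,29,30,31}
step 8: w <- 9                       {0,1,2,3,4,5,6,7,8,9,10,11,12,13,14,15,16,17,18,19,20,21,22,23,24,25,26,27,28,29,30,31}
step 9: z <- (thread + (-6 // -2))   {0,1,2,3,4,5,6,7,8,9,10,11,12,13,14,15,16,17,18,19,20,21,22,23,24,25,26,27,28,29,30,31}

Answer: 10 steps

x: 0,1,2,3,4,5,6,7,8,9,10,11,12,13,14,15,16,17,18,19,20,21,22,23,24,25,26,27,28,29,30,31
w: 9,9,9,9,9,9,9,9,9,9,9,9,9,9,9,9,9,9,9,9,9,9,9,9,9,9,9,9,9,9,9,9
z: 3,4,5,6,7,8,9,10,11,12,13,14,15,16,17,18,19,20,21,22,23,24,25,26,27,28,29,30,31,32,33,34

steps = 10; useful = 225; efficiency = 225/320 = 45/64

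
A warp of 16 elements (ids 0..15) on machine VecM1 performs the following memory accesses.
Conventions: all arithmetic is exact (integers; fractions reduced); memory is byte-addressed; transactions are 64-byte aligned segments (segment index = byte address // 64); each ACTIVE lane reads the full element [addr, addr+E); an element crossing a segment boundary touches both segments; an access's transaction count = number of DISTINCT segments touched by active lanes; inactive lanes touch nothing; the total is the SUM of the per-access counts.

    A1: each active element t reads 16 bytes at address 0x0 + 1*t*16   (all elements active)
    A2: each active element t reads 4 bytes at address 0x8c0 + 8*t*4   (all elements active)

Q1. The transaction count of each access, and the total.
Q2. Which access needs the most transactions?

A1: 4 transactions
A2: 8 transactions

Answer: 4,8; total 12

Answer: A2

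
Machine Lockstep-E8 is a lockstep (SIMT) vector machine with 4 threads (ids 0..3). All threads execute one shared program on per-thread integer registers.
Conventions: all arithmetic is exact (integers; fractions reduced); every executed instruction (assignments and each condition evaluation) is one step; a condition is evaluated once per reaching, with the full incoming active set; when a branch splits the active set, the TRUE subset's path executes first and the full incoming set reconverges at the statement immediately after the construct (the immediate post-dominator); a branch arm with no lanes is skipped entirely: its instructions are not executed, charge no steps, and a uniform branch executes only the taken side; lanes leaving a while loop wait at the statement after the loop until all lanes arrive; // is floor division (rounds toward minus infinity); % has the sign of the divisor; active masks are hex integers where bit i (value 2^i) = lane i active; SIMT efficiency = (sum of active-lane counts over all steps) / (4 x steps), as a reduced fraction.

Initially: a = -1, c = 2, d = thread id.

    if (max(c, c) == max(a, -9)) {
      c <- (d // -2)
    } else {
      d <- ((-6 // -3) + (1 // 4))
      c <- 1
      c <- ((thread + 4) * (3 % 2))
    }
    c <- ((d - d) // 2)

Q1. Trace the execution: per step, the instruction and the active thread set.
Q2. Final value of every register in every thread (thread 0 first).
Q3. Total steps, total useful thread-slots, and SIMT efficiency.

step 0: eval (max(c, c) == max(a, -9)) 0xf
step 1: d <- ((-6 // -3) + (1 // 4)) 0xf
step 2: c <- 1                       0xf
step 3: c <- ((thread + 4) * (3 % 2)) 0xf
step 4: c <- ((d - d) // 2)          0xf

Answer: 5 steps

a: -1,-1,-1,-1
c: 0,0,0,0
d: 2,2,2,2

steps = 5; useful = 20; efficiency = 20/20 = 1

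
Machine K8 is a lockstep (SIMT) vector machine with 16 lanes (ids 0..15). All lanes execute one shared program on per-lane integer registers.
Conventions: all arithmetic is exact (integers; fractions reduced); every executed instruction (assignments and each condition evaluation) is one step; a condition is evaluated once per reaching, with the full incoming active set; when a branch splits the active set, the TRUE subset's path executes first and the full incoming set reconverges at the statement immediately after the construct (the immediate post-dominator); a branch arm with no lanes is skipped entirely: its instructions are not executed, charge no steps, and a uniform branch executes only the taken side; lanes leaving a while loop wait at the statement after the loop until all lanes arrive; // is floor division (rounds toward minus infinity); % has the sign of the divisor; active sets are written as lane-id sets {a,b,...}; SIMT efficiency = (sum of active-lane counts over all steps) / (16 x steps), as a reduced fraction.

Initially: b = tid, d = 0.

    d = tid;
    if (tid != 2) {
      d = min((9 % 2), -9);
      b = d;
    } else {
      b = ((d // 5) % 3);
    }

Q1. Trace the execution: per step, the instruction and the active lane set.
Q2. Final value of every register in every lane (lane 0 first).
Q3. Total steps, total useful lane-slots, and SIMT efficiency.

step 0: d <- tid                     {0,1,2,3,4,5,6,7,8,9,10,11,12,13,14,15}
step 1: eval (tid != 2)              {0,1,2,3,4,5,6,7,8,9,10,11,12,13,14,15}
step 2: d <- min((9 % 2), -9)        {0,1,3,4,5,6,7,8,9,10,11,12,13,14,15}
step 3: b <- d                       {0,1,3,4,5,6,7,8,9,10,11,12,13,14,15}
step 4: b <- ((d // 5) % 3)          {2}

Answer: 5 steps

b: -9,-9,0,-9,-9,-9,-9,-9,-9,-9,-9,-9,-9,-9,-9,-9
d: -9,-9,2,-9,-9,-9,-9,-9,-9,-9,-9,-9,-9,-9,-9,-9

steps = 5; useful = 63; efficiency = 63/80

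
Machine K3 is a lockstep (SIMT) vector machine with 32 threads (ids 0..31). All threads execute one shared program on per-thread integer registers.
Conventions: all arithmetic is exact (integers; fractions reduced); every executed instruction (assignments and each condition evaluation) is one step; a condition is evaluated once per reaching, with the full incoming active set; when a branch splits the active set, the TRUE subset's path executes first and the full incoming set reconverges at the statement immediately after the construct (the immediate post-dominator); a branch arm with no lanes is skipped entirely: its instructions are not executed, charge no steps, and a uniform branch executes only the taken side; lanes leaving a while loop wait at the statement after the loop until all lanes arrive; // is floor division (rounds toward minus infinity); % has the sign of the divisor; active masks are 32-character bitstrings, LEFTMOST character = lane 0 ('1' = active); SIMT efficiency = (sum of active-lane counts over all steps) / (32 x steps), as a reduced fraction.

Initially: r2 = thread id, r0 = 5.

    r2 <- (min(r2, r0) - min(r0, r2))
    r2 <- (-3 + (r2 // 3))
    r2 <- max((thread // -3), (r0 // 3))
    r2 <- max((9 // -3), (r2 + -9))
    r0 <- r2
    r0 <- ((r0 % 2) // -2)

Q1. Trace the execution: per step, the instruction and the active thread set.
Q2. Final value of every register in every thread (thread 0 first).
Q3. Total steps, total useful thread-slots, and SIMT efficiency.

step 0: r2 <- (min(r2, r0) - min(r0, r2)) 11111111111111111111111111111111
step 1: r2 <- (-3 + (r2 // 3))       11111111111111111111111111111111
step 2: r2 <- max((thread // -3), (r0 // 3)) 11111111111111111111111111111111
step 3: r2 <- max((9 // -3), (r2 + -9)) 11111111111111111111111111111111
step 4: r0 <- r2                     11111111111111111111111111111111
step 5: r0 <- ((r0 % 2) // -2)       11111111111111111111111111111111

Answer: 6 steps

r2: -3,-3,-3,-3,-3,-3,-3,-3,-3,-3,-3,-3,-3,-3,-3,-3,-3,-3,-3,-3,-3,-3,-3,-3,-3,-3,-3,-3,-3,-3,-3,-3
r0: -1,-1,-1,-1,-1,-1,-1,-1,-1,-1,-1,-1,-1,-1,-1,-1,-1,-1,-1,-1,-1,-1,-1,-1,-1,-1,-1,-1,-1,-1,-1,-1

steps = 6; useful = 192; efficiency = 192/192 = 1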